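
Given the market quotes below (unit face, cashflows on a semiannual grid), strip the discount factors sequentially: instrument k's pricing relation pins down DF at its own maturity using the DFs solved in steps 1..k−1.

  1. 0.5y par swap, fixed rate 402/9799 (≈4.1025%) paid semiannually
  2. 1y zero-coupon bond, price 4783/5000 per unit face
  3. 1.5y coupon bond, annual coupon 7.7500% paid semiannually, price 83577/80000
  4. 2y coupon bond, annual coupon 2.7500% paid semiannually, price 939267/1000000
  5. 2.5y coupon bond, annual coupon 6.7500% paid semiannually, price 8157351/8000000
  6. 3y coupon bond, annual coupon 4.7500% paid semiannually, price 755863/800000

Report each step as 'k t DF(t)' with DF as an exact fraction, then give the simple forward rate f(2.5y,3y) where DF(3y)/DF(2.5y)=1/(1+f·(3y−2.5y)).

step 1 [0.5y] swap r/2=201/9799: DF=(1 − 201/9799·(0))/(1+201/9799) = 9799/10000 ≈ 0.979900
step 2 [1y] zero: DF = P = 4783/5000 ≈ 0.956600
step 3 [1.5y] bond c/2=31/800: DF=(83577/80000 − 31/800·(0.979900+0.956600))/(1+31/800) = 1867/2000 ≈ 0.933500
step 4 [2y] bond c/2=11/800: DF=(939267/1000000 − 11/800·(0.979900+0.956600+0.933500))/(1+11/800) = 2219/2500 ≈ 0.887600
step 5 [2.5y] bond c/2=27/800: DF=(8157351/8000000 − 27/800·(0.979900+0.956600+0.933500+0.887600))/(1+27/800) = 8637/10000 ≈ 0.863700
step 6 [3y] bond c/2=19/800: DF=(755863/800000 − 19/800·(0.979900+0.956600+0.933500+0.887600+0.863700))/(1+19/800) = 8157/10000 ≈ 0.815700

1 1/2 9799/10000
2 1 4783/5000
3 3/2 1867/2000
4 2 2219/2500
5 5/2 8637/10000
6 3 8157/10000
f(2.5y,3y) = ((8637/10000)/(8157/10000) − 1)/(1/2) = 320/2719 ≈ 11.7690%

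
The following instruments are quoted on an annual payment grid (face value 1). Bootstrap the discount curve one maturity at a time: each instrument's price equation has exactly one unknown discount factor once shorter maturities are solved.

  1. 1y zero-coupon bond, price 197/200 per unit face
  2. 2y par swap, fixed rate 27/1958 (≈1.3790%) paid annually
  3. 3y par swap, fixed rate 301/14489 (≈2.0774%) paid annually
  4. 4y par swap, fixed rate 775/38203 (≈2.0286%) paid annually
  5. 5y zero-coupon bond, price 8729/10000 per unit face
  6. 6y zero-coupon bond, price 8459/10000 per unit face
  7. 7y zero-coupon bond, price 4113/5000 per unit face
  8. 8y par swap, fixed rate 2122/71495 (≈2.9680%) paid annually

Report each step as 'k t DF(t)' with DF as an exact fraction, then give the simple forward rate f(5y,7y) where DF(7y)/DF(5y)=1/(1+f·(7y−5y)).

step 1 [1y] zero: DF = P = 197/200 ≈ 0.985000
step 2 [2y] swap r/1=27/1958: DF=(1 − 27/1958·(0.985000))/(1+27/1958) = 973/1000 ≈ 0.973000
step 3 [3y] swap r/1=301/14489: DF=(1 − 301/14489·(0.985000+0.973000))/(1+301/14489) = 4699/5000 ≈ 0.939800
step 4 [4y] swap r/1=775/38203: DF=(1 − 775/38203·(0.985000+0.973000+0.939800))/(1+775/38203) = 369/400 ≈ 0.922500
step 5 [5y] zero: DF = P = 8729/10000 ≈ 0.872900
step 6 [6y] zero: DF = P = 8459/10000 ≈ 0.845900
step 7 [7y] zero: DF = P = 4113/5000 ≈ 0.822600
step 8 [8y] swap r/1=2122/71495: DF=(1 − 2122/71495·(0.985000+0.973000+0.939800+0.922500+0.872900+0.845900+0.822600))/(1+2122/71495) = 3939/5000 ≈ 0.787800

1 1 197/200
2 2 973/1000
3 3 4699/5000
4 4 369/400
5 5 8729/10000
6 6 8459/10000
7 7 4113/5000
8 8 3939/5000
f(5y,7y) = ((8729/10000)/(4113/5000) − 1)/(2) = 503/16452 ≈ 3.0574%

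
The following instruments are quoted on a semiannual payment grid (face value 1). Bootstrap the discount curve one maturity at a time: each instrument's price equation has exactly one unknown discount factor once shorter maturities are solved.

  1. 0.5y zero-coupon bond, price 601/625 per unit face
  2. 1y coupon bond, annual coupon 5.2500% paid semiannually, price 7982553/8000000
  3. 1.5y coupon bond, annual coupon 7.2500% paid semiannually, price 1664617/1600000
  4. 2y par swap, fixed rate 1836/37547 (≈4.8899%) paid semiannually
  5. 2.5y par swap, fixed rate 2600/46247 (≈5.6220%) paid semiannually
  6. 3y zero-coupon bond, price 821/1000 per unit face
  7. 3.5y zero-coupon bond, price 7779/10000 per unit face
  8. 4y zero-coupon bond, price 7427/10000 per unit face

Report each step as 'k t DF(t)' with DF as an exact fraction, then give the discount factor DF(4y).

1 1/2 601/625
2 1 9477/10000
3 3/2 2343/2500
4 2 4541/5000
5 5/2 87/100
6 3 821/1000
7 7/2 7779/10000
8 4 7427/10000
DF(4y) = 7427/10000 ≈ 0.742700

step 1 [0.5y] zero: DF = P = 601/625 ≈ 0.961600
step 2 [1y] bond c/2=21/800: DF=(7982553/8000000 − 21/800·(0.961600))/(1+21/800) = 9477/10000 ≈ 0.947700
step 3 [1.5y] bond c/2=29/800: DF=(1664617/1600000 − 29/800·(0.961600+0.947700))/(1+29/800) = 2343/2500 ≈ 0.937200
step 4 [2y] swap r/2=918/37547: DF=(1 − 918/37547·(0.961600+0.947700+0.937200))/(1+918/37547) = 4541/5000 ≈ 0.908200
step 5 [2.5y] swap r/2=1300/46247: DF=(1 − 1300/46247·(0.961600+0.947700+0.937200+0.908200))/(1+1300/46247) = 87/100 ≈ 0.870000
step 6 [3y] zero: DF = P = 821/1000 ≈ 0.821000
step 7 [3.5y] zero: DF = P = 7779/10000 ≈ 0.777900
step 8 [4y] zero: DF = P = 7427/10000 ≈ 0.742700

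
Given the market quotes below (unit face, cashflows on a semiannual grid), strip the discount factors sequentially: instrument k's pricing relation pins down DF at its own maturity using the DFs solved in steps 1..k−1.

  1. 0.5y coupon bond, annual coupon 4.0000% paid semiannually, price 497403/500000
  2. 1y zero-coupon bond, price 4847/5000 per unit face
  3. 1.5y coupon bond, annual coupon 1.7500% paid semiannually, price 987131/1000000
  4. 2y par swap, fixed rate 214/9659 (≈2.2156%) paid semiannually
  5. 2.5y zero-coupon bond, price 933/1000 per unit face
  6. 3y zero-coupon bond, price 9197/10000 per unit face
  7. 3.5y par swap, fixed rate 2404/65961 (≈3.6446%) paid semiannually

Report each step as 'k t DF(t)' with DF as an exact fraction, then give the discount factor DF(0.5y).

step 1 [0.5y] bond c/2=1/50: DF=(497403/500000 − 1/50·(0))/(1+1/50) = 9753/10000 ≈ 0.975300
step 2 [1y] zero: DF = P = 4847/5000 ≈ 0.969400
step 3 [1.5y] bond c/2=7/800: DF=(987131/1000000 − 7/800·(0.975300+0.969400))/(1+7/800) = 9617/10000 ≈ 0.961700
step 4 [2y] swap r/2=107/9659: DF=(1 − 107/9659·(0.975300+0.969400+0.961700))/(1+107/9659) = 2393/2500 ≈ 0.957200
step 5 [2.5y] zero: DF = P = 933/1000 ≈ 0.933000
step 6 [3y] zero: DF = P = 9197/10000 ≈ 0.919700
step 7 [3.5y] swap r/2=1202/65961: DF=(1 − 1202/65961·(0.975300+0.969400+0.961700+0.957200+0.933000+0.919700))/(1+1202/65961) = 4399/5000 ≈ 0.879800

1 1/2 9753/10000
2 1 4847/5000
3 3/2 9617/10000
4 2 2393/2500
5 5/2 933/1000
6 3 9197/10000
7 7/2 4399/5000
DF(0.5y) = 9753/10000 ≈ 0.975300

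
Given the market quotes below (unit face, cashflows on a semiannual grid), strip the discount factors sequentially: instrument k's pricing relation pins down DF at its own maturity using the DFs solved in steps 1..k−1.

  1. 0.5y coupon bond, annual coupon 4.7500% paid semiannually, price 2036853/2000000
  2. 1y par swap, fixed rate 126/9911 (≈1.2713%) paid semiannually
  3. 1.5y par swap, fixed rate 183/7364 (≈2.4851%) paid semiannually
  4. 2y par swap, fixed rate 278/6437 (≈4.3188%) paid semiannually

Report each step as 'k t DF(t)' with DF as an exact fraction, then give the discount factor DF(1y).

step 1 [0.5y] bond c/2=19/800: DF=(2036853/2000000 − 19/800·(0))/(1+19/800) = 2487/2500 ≈ 0.994800
step 2 [1y] swap r/2=63/9911: DF=(1 − 63/9911·(0.994800))/(1+63/9911) = 4937/5000 ≈ 0.987400
step 3 [1.5y] swap r/2=183/14728: DF=(1 − 183/14728·(0.994800+0.987400))/(1+183/14728) = 4817/5000 ≈ 0.963400
step 4 [2y] swap r/2=139/6437: DF=(1 − 139/6437·(0.994800+0.987400+0.963400))/(1+139/6437) = 4583/5000 ≈ 0.916600

1 1/2 2487/2500
2 1 4937/5000
3 3/2 4817/5000
4 2 4583/5000
DF(1y) = 4937/5000 ≈ 0.987400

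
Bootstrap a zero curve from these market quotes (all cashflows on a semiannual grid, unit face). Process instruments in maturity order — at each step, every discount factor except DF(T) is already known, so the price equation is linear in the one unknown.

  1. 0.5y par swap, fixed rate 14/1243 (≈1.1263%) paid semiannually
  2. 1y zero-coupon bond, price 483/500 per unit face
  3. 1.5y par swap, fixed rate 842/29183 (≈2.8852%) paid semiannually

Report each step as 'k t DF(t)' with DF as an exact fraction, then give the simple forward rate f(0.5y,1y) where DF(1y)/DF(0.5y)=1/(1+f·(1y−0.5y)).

1 1/2 1243/1250
2 1 483/500
3 3/2 9579/10000
f(0.5y,1y) = ((1243/1250)/(483/500) − 1)/(1/2) = 142/2415 ≈ 5.8799%

step 1 [0.5y] swap r/2=7/1243: DF=(1 − 7/1243·(0))/(1+7/1243) = 1243/1250 ≈ 0.994400
step 2 [1y] zero: DF = P = 483/500 ≈ 0.966000
step 3 [1.5y] swap r/2=421/29183: DF=(1 − 421/29183·(0.994400+0.966000))/(1+421/29183) = 9579/10000 ≈ 0.957900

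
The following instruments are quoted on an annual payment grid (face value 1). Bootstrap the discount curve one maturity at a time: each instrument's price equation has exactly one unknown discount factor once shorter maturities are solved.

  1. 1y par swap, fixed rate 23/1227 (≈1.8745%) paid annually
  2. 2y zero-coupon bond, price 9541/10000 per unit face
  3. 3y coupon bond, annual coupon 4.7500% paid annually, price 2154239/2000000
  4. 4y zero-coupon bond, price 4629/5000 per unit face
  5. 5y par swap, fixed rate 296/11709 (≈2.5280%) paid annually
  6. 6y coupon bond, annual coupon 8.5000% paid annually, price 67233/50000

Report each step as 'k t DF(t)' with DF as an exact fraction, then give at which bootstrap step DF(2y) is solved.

1 1 1227/1250
2 2 9541/10000
3 3 1881/2000
4 4 4629/5000
5 5 551/625
6 6 2181/2500
DF(2y) is solved at step 2

step 1 [1y] swap r/1=23/1227: DF=(1 − 23/1227·(0))/(1+23/1227) = 1227/1250 ≈ 0.981600
step 2 [2y] zero: DF = P = 9541/10000 ≈ 0.954100
step 3 [3y] bond c/1=19/400: DF=(2154239/2000000 − 19/400·(0.981600+0.954100))/(1+19/400) = 1881/2000 ≈ 0.940500
step 4 [4y] zero: DF = P = 4629/5000 ≈ 0.925800
step 5 [5y] swap r/1=296/11709: DF=(1 − 296/11709·(0.981600+0.954100+0.940500+0.925800))/(1+296/11709) = 551/625 ≈ 0.881600
step 6 [6y] bond c/1=17/200: DF=(67233/50000 − 17/200·(0.981600+0.954100+0.940500+0.925800+0.881600))/(1+17/200) = 2181/2500 ≈ 0.872400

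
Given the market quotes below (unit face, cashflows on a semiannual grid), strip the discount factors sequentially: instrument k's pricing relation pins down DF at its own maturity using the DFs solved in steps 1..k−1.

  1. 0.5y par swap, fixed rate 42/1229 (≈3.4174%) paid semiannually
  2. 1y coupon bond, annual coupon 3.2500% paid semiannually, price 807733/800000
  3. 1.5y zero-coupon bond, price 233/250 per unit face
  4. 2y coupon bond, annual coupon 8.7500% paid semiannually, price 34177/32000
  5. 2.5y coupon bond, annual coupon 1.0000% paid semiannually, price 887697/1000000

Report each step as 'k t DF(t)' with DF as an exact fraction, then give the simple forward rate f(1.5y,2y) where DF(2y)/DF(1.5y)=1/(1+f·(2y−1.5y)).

step 1 [0.5y] swap r/2=21/1229: DF=(1 − 21/1229·(0))/(1+21/1229) = 1229/1250 ≈ 0.983200
step 2 [1y] bond c/2=13/800: DF=(807733/800000 − 13/800·(0.983200))/(1+13/800) = 4889/5000 ≈ 0.977800
step 3 [1.5y] zero: DF = P = 233/250 ≈ 0.932000
step 4 [2y] bond c/2=7/160: DF=(34177/32000 − 7/160·(0.983200+0.977800+0.932000))/(1+7/160) = 451/500 ≈ 0.902000
step 5 [2.5y] bond c/2=1/200: DF=(887697/1000000 − 1/200·(0.983200+0.977800+0.932000+0.902000))/(1+1/200) = 2161/2500 ≈ 0.864400

1 1/2 1229/1250
2 1 4889/5000
3 3/2 233/250
4 2 451/500
5 5/2 2161/2500
f(1.5y,2y) = ((233/250)/(451/500) − 1)/(1/2) = 30/451 ≈ 6.6519%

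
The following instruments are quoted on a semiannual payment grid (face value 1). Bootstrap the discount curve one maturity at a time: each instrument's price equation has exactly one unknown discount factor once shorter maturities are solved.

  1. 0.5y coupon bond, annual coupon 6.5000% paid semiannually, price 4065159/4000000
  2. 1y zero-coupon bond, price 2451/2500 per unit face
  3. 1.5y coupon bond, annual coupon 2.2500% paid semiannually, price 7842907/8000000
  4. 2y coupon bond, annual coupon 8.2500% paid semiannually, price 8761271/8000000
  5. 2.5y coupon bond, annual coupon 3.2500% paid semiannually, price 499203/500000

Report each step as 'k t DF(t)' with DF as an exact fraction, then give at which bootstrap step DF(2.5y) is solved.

step 1 [0.5y] bond c/2=13/400: DF=(4065159/4000000 − 13/400·(0))/(1+13/400) = 9843/10000 ≈ 0.984300
step 2 [1y] zero: DF = P = 2451/2500 ≈ 0.980400
step 3 [1.5y] bond c/2=9/800: DF=(7842907/8000000 − 9/800·(0.984300+0.980400))/(1+9/800) = 2369/2500 ≈ 0.947600
step 4 [2y] bond c/2=33/800: DF=(8761271/8000000 − 33/800·(0.984300+0.980400+0.947600))/(1+33/800) = 2341/2500 ≈ 0.936400
step 5 [2.5y] bond c/2=13/800: DF=(499203/500000 − 13/800·(0.984300+0.980400+0.947600+0.936400))/(1+13/800) = 9209/10000 ≈ 0.920900

1 1/2 9843/10000
2 1 2451/2500
3 3/2 2369/2500
4 2 2341/2500
5 5/2 9209/10000
DF(2.5y) is solved at step 5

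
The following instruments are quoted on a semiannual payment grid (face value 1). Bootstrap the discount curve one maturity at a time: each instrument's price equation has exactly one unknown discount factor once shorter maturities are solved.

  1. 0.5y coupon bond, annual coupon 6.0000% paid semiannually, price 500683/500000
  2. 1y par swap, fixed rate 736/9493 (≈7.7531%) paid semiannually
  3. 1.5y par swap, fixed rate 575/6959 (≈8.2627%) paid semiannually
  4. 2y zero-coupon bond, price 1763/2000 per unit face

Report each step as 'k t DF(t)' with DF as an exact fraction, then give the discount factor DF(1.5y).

step 1 [0.5y] bond c/2=3/100: DF=(500683/500000 − 3/100·(0))/(1+3/100) = 4861/5000 ≈ 0.972200
step 2 [1y] swap r/2=368/9493: DF=(1 − 368/9493·(0.972200))/(1+368/9493) = 579/625 ≈ 0.926400
step 3 [1.5y] swap r/2=575/13918: DF=(1 − 575/13918·(0.972200+0.926400))/(1+575/13918) = 177/200 ≈ 0.885000
step 4 [2y] zero: DF = P = 1763/2000 ≈ 0.881500

1 1/2 4861/5000
2 1 579/625
3 3/2 177/200
4 2 1763/2000
DF(1.5y) = 177/200 ≈ 0.885000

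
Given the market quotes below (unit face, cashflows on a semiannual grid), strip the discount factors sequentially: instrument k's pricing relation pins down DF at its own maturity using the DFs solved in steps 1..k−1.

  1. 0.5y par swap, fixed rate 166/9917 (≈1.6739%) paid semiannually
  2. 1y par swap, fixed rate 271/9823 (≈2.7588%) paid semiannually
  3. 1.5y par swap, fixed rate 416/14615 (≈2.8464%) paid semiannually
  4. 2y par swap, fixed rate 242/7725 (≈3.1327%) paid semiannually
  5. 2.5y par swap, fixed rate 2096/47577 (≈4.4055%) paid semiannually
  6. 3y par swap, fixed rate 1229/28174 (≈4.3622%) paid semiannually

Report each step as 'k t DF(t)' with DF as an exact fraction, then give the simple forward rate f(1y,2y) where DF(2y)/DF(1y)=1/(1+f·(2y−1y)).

step 1 [0.5y] swap r/2=83/9917: DF=(1 − 83/9917·(0))/(1+83/9917) = 9917/10000 ≈ 0.991700
step 2 [1y] swap r/2=271/19646: DF=(1 − 271/19646·(0.991700))/(1+271/19646) = 9729/10000 ≈ 0.972900
step 3 [1.5y] swap r/2=208/14615: DF=(1 − 208/14615·(0.991700+0.972900))/(1+208/14615) = 599/625 ≈ 0.958400
step 4 [2y] swap r/2=121/7725: DF=(1 − 121/7725·(0.991700+0.972900+0.958400))/(1+121/7725) = 1879/2000 ≈ 0.939500
step 5 [2.5y] swap r/2=1048/47577: DF=(1 − 1048/47577·(0.991700+0.972900+0.958400+0.939500))/(1+1048/47577) = 1119/1250 ≈ 0.895200
step 6 [3y] swap r/2=1229/56348: DF=(1 − 1229/56348·(0.991700+0.972900+0.958400+0.939500+0.895200))/(1+1229/56348) = 8771/10000 ≈ 0.877100

1 1/2 9917/10000
2 1 9729/10000
3 3/2 599/625
4 2 1879/2000
5 5/2 1119/1250
6 3 8771/10000
f(1y,2y) = ((9729/10000)/(1879/2000) − 1)/(1) = 334/9395 ≈ 3.5551%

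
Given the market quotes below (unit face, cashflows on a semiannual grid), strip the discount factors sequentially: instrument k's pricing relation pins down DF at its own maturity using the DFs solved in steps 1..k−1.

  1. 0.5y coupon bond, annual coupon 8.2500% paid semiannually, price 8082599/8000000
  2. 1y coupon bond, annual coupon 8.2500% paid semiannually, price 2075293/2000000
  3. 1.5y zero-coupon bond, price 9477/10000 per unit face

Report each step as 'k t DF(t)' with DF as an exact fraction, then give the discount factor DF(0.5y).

1 1/2 9703/10000
2 1 9581/10000
3 3/2 9477/10000
DF(0.5y) = 9703/10000 ≈ 0.970300

step 1 [0.5y] bond c/2=33/800: DF=(8082599/8000000 − 33/800·(0))/(1+33/800) = 9703/10000 ≈ 0.970300
step 2 [1y] bond c/2=33/800: DF=(2075293/2000000 − 33/800·(0.970300))/(1+33/800) = 9581/10000 ≈ 0.958100
step 3 [1.5y] zero: DF = P = 9477/10000 ≈ 0.947700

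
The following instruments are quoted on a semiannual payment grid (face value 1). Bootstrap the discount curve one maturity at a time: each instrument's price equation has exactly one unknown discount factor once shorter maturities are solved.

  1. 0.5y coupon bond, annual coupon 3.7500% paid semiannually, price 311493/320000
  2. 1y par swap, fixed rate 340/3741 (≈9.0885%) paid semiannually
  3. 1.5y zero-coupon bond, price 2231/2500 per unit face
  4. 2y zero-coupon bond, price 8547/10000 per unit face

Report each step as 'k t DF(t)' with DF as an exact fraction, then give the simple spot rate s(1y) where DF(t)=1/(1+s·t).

1 1/2 1911/2000
2 1 183/200
3 3/2 2231/2500
4 2 8547/10000
s(1y) = (1/(183/200) − 1)/(1) = 17/183 ≈ 9.2896%

step 1 [0.5y] bond c/2=3/160: DF=(311493/320000 − 3/160·(0))/(1+3/160) = 1911/2000 ≈ 0.955500
step 2 [1y] swap r/2=170/3741: DF=(1 − 170/3741·(0.955500))/(1+170/3741) = 183/200 ≈ 0.915000
step 3 [1.5y] zero: DF = P = 2231/2500 ≈ 0.892400
step 4 [2y] zero: DF = P = 8547/10000 ≈ 0.854700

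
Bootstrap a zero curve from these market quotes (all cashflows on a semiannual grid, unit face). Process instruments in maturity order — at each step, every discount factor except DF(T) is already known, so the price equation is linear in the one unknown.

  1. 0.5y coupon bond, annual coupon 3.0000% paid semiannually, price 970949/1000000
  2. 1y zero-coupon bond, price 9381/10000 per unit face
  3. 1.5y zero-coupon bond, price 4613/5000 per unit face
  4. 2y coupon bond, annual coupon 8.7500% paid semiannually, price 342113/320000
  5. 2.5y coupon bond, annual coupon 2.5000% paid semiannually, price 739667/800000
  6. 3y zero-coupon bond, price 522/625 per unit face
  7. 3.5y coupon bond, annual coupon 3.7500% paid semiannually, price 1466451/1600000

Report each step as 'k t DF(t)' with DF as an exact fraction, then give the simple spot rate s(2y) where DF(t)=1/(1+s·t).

1 1/2 4783/5000
2 1 9381/10000
3 3/2 4613/5000
4 2 4531/5000
5 5/2 542/625
6 3 522/625
7 7/2 3999/5000
s(2y) = (1/(4531/5000) − 1)/(2) = 469/9062 ≈ 5.1755%

step 1 [0.5y] bond c/2=3/200: DF=(970949/1000000 − 3/200·(0))/(1+3/200) = 4783/5000 ≈ 0.956600
step 2 [1y] zero: DF = P = 9381/10000 ≈ 0.938100
step 3 [1.5y] zero: DF = P = 4613/5000 ≈ 0.922600
step 4 [2y] bond c/2=7/160: DF=(342113/320000 − 7/160·(0.956600+0.938100+0.922600))/(1+7/160) = 4531/5000 ≈ 0.906200
step 5 [2.5y] bond c/2=1/80: DF=(739667/800000 − 1/80·(0.956600+0.938100+0.922600+0.906200))/(1+1/80) = 542/625 ≈ 0.867200
step 6 [3y] zero: DF = P = 522/625 ≈ 0.835200
step 7 [3.5y] bond c/2=3/160: DF=(1466451/1600000 − 3/160·(0.956600+0.938100+0.922600+0.906200+0.867200+0.835200))/(1+3/160) = 3999/5000 ≈ 0.799800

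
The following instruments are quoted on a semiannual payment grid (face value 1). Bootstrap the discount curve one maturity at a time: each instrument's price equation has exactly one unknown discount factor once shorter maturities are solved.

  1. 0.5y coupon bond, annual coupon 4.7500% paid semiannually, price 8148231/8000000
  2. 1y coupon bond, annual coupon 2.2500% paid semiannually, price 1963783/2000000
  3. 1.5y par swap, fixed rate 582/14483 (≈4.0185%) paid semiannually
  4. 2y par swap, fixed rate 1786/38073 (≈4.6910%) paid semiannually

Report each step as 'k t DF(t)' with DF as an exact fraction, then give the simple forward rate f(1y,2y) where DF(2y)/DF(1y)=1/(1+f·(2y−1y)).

1 1/2 9949/10000
2 1 9599/10000
3 3/2 4709/5000
4 2 9107/10000
f(1y,2y) = ((9599/10000)/(9107/10000) − 1)/(1) = 492/9107 ≈ 5.4024%

step 1 [0.5y] bond c/2=19/800: DF=(8148231/8000000 − 19/800·(0))/(1+19/800) = 9949/10000 ≈ 0.994900
step 2 [1y] bond c/2=9/800: DF=(1963783/2000000 − 9/800·(0.994900))/(1+9/800) = 9599/10000 ≈ 0.959900
step 3 [1.5y] swap r/2=291/14483: DF=(1 − 291/14483·(0.994900+0.959900))/(1+291/14483) = 4709/5000 ≈ 0.941800
step 4 [2y] swap r/2=893/38073: DF=(1 − 893/38073·(0.994900+0.959900+0.941800))/(1+893/38073) = 9107/10000 ≈ 0.910700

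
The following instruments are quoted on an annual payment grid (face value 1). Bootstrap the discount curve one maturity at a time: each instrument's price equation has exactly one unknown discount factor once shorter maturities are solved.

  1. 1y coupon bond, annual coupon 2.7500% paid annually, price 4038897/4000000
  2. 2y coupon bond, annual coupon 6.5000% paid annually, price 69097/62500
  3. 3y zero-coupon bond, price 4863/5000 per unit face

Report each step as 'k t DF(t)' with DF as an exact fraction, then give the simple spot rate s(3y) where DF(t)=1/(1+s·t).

1 1 9827/10000
2 2 9781/10000
3 3 4863/5000
s(3y) = (1/(4863/5000) − 1)/(3) = 137/14589 ≈ 0.9391%

step 1 [1y] bond c/1=11/400: DF=(4038897/4000000 − 11/400·(0))/(1+11/400) = 9827/10000 ≈ 0.982700
step 2 [2y] bond c/1=13/200: DF=(69097/62500 − 13/200·(0.982700))/(1+13/200) = 9781/10000 ≈ 0.978100
step 3 [3y] zero: DF = P = 4863/5000 ≈ 0.972600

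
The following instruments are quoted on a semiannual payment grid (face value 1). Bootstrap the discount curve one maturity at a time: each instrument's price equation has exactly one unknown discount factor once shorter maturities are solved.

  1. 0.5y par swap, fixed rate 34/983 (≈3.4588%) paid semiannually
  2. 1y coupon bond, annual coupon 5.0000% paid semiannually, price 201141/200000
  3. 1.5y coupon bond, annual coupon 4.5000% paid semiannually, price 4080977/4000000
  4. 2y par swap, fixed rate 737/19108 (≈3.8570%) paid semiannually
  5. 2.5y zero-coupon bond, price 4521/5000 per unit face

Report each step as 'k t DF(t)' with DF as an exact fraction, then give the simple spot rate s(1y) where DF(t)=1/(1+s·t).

1 1/2 983/1000
2 1 2393/2500
3 3/2 9551/10000
4 2 9263/10000
5 5/2 4521/5000
s(1y) = (1/(2393/2500) − 1)/(1) = 107/2393 ≈ 4.4714%

step 1 [0.5y] swap r/2=17/983: DF=(1 − 17/983·(0))/(1+17/983) = 983/1000 ≈ 0.983000
step 2 [1y] bond c/2=1/40: DF=(201141/200000 − 1/40·(0.983000))/(1+1/40) = 2393/2500 ≈ 0.957200
step 3 [1.5y] bond c/2=9/400: DF=(4080977/4000000 − 9/400·(0.983000+0.957200))/(1+9/400) = 9551/10000 ≈ 0.955100
step 4 [2y] swap r/2=737/38216: DF=(1 − 737/38216·(0.983000+0.957200+0.955100))/(1+737/38216) = 9263/10000 ≈ 0.926300
step 5 [2.5y] zero: DF = P = 4521/5000 ≈ 0.904200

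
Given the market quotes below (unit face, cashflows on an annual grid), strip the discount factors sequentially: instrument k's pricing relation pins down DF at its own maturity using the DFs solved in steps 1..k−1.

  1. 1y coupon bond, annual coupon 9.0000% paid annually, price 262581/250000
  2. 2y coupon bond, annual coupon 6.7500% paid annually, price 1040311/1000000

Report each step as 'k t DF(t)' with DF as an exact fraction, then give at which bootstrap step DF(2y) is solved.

1 1 2409/2500
2 2 571/625
DF(2y) is solved at step 2

step 1 [1y] bond c/1=9/100: DF=(262581/250000 − 9/100·(0))/(1+9/100) = 2409/2500 ≈ 0.963600
step 2 [2y] bond c/1=27/400: DF=(1040311/1000000 − 27/400·(0.963600))/(1+27/400) = 571/625 ≈ 0.913600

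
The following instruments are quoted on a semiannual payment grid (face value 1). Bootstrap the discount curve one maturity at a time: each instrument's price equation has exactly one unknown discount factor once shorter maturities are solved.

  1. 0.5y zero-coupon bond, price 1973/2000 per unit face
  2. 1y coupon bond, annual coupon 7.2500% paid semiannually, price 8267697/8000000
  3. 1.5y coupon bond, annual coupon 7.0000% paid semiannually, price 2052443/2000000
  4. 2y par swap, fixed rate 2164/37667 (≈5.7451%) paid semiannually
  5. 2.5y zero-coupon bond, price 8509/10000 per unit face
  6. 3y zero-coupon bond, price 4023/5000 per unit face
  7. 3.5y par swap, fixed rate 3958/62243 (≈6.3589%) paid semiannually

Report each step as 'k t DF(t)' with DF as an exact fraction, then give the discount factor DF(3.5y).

1 1/2 1973/2000
2 1 2407/2500
3 3/2 1157/1250
4 2 4459/5000
5 5/2 8509/10000
6 3 4023/5000
7 7/2 8021/10000
DF(3.5y) = 8021/10000 ≈ 0.802100

step 1 [0.5y] zero: DF = P = 1973/2000 ≈ 0.986500
step 2 [1y] bond c/2=29/800: DF=(8267697/8000000 − 29/800·(0.986500))/(1+29/800) = 2407/2500 ≈ 0.962800
step 3 [1.5y] bond c/2=7/200: DF=(2052443/2000000 − 7/200·(0.986500+0.962800))/(1+7/200) = 1157/1250 ≈ 0.925600
step 4 [2y] swap r/2=1082/37667: DF=(1 − 1082/37667·(0.986500+0.962800+0.925600))/(1+1082/37667) = 4459/5000 ≈ 0.891800
step 5 [2.5y] zero: DF = P = 8509/10000 ≈ 0.850900
step 6 [3y] zero: DF = P = 4023/5000 ≈ 0.804600
step 7 [3.5y] swap r/2=1979/62243: DF=(1 − 1979/62243·(0.986500+0.962800+0.925600+0.891800+0.850900+0.804600))/(1+1979/62243) = 8021/10000 ≈ 0.802100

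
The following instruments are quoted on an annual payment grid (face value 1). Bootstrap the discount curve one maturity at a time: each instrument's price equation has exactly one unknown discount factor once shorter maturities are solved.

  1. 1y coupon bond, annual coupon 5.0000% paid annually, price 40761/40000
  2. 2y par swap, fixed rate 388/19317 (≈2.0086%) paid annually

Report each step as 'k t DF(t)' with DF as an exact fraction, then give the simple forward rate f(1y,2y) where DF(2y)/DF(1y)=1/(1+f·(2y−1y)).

step 1 [1y] bond c/1=1/20: DF=(40761/40000 − 1/20·(0))/(1+1/20) = 1941/2000 ≈ 0.970500
step 2 [2y] swap r/1=388/19317: DF=(1 − 388/19317·(0.970500))/(1+388/19317) = 2403/2500 ≈ 0.961200

1 1 1941/2000
2 2 2403/2500
f(1y,2y) = ((1941/2000)/(2403/2500) − 1)/(1) = 31/3204 ≈ 0.9675%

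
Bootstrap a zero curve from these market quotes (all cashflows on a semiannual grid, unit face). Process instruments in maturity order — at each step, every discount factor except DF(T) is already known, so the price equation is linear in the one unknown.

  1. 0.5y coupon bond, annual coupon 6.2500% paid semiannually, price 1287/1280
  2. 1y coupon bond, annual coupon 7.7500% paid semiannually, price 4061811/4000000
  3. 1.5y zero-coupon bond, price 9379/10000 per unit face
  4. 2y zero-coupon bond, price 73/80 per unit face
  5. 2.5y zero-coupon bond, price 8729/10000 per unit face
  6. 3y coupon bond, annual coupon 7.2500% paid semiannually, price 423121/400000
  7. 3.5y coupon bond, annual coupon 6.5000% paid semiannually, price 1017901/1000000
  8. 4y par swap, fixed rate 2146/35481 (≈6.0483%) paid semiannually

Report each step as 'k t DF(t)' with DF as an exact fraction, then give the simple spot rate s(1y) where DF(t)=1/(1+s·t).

1 1/2 39/40
2 1 2353/2500
3 3/2 9379/10000
4 2 73/80
5 5/2 8729/10000
6 3 1717/2000
7 7/2 508/625
8 4 3927/5000
s(1y) = (1/(2353/2500) − 1)/(1) = 147/2353 ≈ 6.2473%

step 1 [0.5y] bond c/2=1/32: DF=(1287/1280 − 1/32·(0))/(1+1/32) = 39/40 ≈ 0.975000
step 2 [1y] bond c/2=31/800: DF=(4061811/4000000 − 31/800·(0.975000))/(1+31/800) = 2353/2500 ≈ 0.941200
step 3 [1.5y] zero: DF = P = 9379/10000 ≈ 0.937900
step 4 [2y] zero: DF = P = 73/80 ≈ 0.912500
step 5 [2.5y] zero: DF = P = 8729/10000 ≈ 0.872900
step 6 [3y] bond c/2=29/800: DF=(423121/400000 − 29/800·(0.975000+0.941200+0.937900+0.912500+0.872900))/(1+29/800) = 1717/2000 ≈ 0.858500
step 7 [3.5y] bond c/2=13/400: DF=(1017901/1000000 − 13/400·(0.975000+0.941200+0.937900+0.912500+0.872900+0.858500))/(1+13/400) = 508/625 ≈ 0.812800
step 8 [4y] swap r/2=1073/35481: DF=(1 − 1073/35481·(0.975000+0.941200+0.937900+0.912500+0.872900+0.858500+0.812800))/(1+1073/35481) = 3927/5000 ≈ 0.785400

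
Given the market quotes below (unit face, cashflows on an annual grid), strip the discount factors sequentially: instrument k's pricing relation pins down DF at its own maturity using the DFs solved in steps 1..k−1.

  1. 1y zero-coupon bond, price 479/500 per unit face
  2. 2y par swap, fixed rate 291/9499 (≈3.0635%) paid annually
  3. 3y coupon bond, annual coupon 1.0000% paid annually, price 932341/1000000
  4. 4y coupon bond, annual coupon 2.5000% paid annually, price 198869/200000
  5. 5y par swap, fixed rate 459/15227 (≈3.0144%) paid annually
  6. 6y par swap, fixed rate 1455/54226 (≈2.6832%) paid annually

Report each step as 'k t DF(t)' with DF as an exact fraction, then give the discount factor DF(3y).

step 1 [1y] zero: DF = P = 479/500 ≈ 0.958000
step 2 [2y] swap r/1=291/9499: DF=(1 − 291/9499·(0.958000))/(1+291/9499) = 4709/5000 ≈ 0.941800
step 3 [3y] bond c/1=1/100: DF=(932341/1000000 − 1/100·(0.958000+0.941800))/(1+1/100) = 9043/10000 ≈ 0.904300
step 4 [4y] bond c/1=1/40: DF=(198869/200000 − 1/40·(0.958000+0.941800+0.904300))/(1+1/40) = 9017/10000 ≈ 0.901700
step 5 [5y] swap r/1=459/15227: DF=(1 − 459/15227·(0.958000+0.941800+0.904300+0.901700))/(1+459/15227) = 8623/10000 ≈ 0.862300
step 6 [6y] swap r/1=1455/54226: DF=(1 − 1455/54226·(0.958000+0.941800+0.904300+0.901700+0.862300))/(1+1455/54226) = 1709/2000 ≈ 0.854500

1 1 479/500
2 2 4709/5000
3 3 9043/10000
4 4 9017/10000
5 5 8623/10000
6 6 1709/2000
DF(3y) = 9043/10000 ≈ 0.904300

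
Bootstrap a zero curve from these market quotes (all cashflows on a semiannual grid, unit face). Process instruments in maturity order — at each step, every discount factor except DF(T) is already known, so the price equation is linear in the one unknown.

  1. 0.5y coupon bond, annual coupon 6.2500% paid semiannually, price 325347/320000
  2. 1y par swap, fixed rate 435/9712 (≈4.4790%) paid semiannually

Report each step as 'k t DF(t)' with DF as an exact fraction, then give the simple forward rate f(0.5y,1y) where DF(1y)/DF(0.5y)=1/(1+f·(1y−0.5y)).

step 1 [0.5y] bond c/2=1/32: DF=(325347/320000 − 1/32·(0))/(1+1/32) = 9859/10000 ≈ 0.985900
step 2 [1y] swap r/2=435/19424: DF=(1 − 435/19424·(0.985900))/(1+435/19424) = 1913/2000 ≈ 0.956500

1 1/2 9859/10000
2 1 1913/2000
f(0.5y,1y) = ((9859/10000)/(1913/2000) − 1)/(1/2) = 588/9565 ≈ 6.1474%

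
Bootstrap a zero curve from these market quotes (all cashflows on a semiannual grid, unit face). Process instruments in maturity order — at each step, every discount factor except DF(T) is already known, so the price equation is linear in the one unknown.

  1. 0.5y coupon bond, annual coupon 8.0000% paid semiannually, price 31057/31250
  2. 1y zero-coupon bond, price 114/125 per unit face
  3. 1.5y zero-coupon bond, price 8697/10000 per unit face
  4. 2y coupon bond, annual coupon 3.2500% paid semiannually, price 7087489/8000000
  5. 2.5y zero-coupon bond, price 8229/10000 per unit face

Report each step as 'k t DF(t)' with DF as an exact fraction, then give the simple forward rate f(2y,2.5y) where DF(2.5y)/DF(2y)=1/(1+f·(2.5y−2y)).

step 1 [0.5y] bond c/2=1/25: DF=(31057/31250 − 1/25·(0))/(1+1/25) = 2389/2500 ≈ 0.955600
step 2 [1y] zero: DF = P = 114/125 ≈ 0.912000
step 3 [1.5y] zero: DF = P = 8697/10000 ≈ 0.869700
step 4 [2y] bond c/2=13/800: DF=(7087489/8000000 − 13/800·(0.955600+0.912000+0.869700))/(1+13/800) = 207/250 ≈ 0.828000
step 5 [2.5y] zero: DF = P = 8229/10000 ≈ 0.822900

1 1/2 2389/2500
2 1 114/125
3 3/2 8697/10000
4 2 207/250
5 5/2 8229/10000
f(2y,2.5y) = ((207/250)/(8229/10000) − 1)/(1/2) = 34/2743 ≈ 1.2395%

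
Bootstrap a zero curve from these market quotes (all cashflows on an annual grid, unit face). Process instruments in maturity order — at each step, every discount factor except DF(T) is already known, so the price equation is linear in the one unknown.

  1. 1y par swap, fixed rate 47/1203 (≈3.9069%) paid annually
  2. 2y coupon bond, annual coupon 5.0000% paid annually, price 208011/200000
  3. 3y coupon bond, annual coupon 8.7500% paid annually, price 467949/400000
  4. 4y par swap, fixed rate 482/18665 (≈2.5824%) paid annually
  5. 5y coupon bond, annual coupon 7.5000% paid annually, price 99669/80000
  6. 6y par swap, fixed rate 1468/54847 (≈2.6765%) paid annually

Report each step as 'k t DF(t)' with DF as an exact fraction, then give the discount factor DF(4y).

1 1 1203/1250
2 2 9447/10000
3 3 9223/10000
4 4 2259/2500
5 5 1797/2000
6 6 2133/2500
DF(4y) = 2259/2500 ≈ 0.903600

step 1 [1y] swap r/1=47/1203: DF=(1 − 47/1203·(0))/(1+47/1203) = 1203/1250 ≈ 0.962400
step 2 [2y] bond c/1=1/20: DF=(208011/200000 − 1/20·(0.962400))/(1+1/20) = 9447/10000 ≈ 0.944700
step 3 [3y] bond c/1=7/80: DF=(467949/400000 − 7/80·(0.962400+0.944700))/(1+7/80) = 9223/10000 ≈ 0.922300
step 4 [4y] swap r/1=482/18665: DF=(1 − 482/18665·(0.962400+0.944700+0.922300))/(1+482/18665) = 2259/2500 ≈ 0.903600
step 5 [5y] bond c/1=3/40: DF=(99669/80000 − 3/40·(0.962400+0.944700+0.922300+0.903600))/(1+3/40) = 1797/2000 ≈ 0.898500
step 6 [6y] swap r/1=1468/54847: DF=(1 − 1468/54847·(0.962400+0.944700+0.922300+0.903600+0.898500))/(1+1468/54847) = 2133/2500 ≈ 0.853200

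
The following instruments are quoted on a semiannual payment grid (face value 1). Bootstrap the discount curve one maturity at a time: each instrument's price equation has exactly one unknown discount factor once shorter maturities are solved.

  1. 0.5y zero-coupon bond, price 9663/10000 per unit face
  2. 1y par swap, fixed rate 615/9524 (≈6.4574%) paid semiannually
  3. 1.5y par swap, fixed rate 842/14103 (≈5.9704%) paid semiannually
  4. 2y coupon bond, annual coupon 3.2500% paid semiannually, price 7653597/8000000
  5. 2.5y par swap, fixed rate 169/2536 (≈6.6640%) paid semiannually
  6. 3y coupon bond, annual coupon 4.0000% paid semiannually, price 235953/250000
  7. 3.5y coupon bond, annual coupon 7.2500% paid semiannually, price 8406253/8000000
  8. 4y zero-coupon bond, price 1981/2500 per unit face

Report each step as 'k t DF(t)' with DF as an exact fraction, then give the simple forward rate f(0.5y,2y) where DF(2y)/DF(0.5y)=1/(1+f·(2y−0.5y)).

1 1/2 9663/10000
2 1 1877/2000
3 3/2 4579/5000
4 2 8963/10000
5 5/2 8479/10000
6 3 4179/5000
7 7/2 8251/10000
8 4 1981/2500
f(0.5y,2y) = ((9663/10000)/(8963/10000) − 1)/(3/2) = 1400/26889 ≈ 5.2066%

step 1 [0.5y] zero: DF = P = 9663/10000 ≈ 0.966300
step 2 [1y] swap r/2=615/19048: DF=(1 − 615/19048·(0.966300))/(1+615/19048) = 1877/2000 ≈ 0.938500
step 3 [1.5y] swap r/2=421/14103: DF=(1 − 421/14103·(0.966300+0.938500))/(1+421/14103) = 4579/5000 ≈ 0.915800
step 4 [2y] bond c/2=13/800: DF=(7653597/8000000 − 13/800·(0.966300+0.938500+0.915800))/(1+13/800) = 8963/10000 ≈ 0.896300
step 5 [2.5y] swap r/2=169/5072: DF=(1 − 169/5072·(0.966300+0.938500+0.915800+0.896300))/(1+169/5072) = 8479/10000 ≈ 0.847900
step 6 [3y] bond c/2=1/50: DF=(235953/250000 − 1/50·(0.966300+0.938500+0.915800+0.896300+0.847900))/(1+1/50) = 4179/5000 ≈ 0.835800
step 7 [3.5y] bond c/2=29/800: DF=(8406253/8000000 − 29/800·(0.966300+0.938500+0.915800+0.896300+0.847900+0.835800))/(1+29/800) = 8251/10000 ≈ 0.825100
step 8 [4y] zero: DF = P = 1981/2500 ≈ 0.792400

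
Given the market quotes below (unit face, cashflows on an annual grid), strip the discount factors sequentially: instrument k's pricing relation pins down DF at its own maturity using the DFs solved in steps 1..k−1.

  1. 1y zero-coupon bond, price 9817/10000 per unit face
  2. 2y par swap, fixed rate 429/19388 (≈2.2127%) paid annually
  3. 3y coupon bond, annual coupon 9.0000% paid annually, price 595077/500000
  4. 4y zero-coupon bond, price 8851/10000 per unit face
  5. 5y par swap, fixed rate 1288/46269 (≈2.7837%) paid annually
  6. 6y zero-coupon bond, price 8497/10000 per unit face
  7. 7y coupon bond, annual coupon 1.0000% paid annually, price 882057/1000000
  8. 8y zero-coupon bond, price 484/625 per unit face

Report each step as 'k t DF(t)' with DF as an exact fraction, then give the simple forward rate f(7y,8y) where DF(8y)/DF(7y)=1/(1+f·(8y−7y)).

1 1 9817/10000
2 2 9571/10000
3 3 4659/5000
4 4 8851/10000
5 5 1089/1250
6 6 8497/10000
7 7 8191/10000
8 8 484/625
f(7y,8y) = ((8191/10000)/(484/625) − 1)/(1) = 447/7744 ≈ 5.7722%

step 1 [1y] zero: DF = P = 9817/10000 ≈ 0.981700
step 2 [2y] swap r/1=429/19388: DF=(1 − 429/19388·(0.981700))/(1+429/19388) = 9571/10000 ≈ 0.957100
step 3 [3y] bond c/1=9/100: DF=(595077/500000 − 9/100·(0.981700+0.957100))/(1+9/100) = 4659/5000 ≈ 0.931800
step 4 [4y] zero: DF = P = 8851/10000 ≈ 0.885100
step 5 [5y] swap r/1=1288/46269: DF=(1 − 1288/46269·(0.981700+0.957100+0.931800+0.885100))/(1+1288/46269) = 1089/1250 ≈ 0.871200
step 6 [6y] zero: DF = P = 8497/10000 ≈ 0.849700
step 7 [7y] bond c/1=1/100: DF=(882057/1000000 − 1/100·(0.981700+0.957100+0.931800+0.885100+0.871200+0.849700))/(1+1/100) = 8191/10000 ≈ 0.819100
step 8 [8y] zero: DF = P = 484/625 ≈ 0.774400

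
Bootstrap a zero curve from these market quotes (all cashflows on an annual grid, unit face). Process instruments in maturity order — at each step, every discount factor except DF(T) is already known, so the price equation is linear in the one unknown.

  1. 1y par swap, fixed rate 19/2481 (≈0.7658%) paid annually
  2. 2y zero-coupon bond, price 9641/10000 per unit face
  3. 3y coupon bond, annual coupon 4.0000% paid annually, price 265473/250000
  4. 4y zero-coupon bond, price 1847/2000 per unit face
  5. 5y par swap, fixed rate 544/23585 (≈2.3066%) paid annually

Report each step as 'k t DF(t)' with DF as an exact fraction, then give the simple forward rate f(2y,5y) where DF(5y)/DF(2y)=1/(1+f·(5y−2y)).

1 1 2481/2500
2 2 9641/10000
3 3 4729/5000
4 4 1847/2000
5 5 557/625
f(2y,5y) = ((9641/10000)/(557/625) − 1)/(3) = 243/8912 ≈ 2.7267%

step 1 [1y] swap r/1=19/2481: DF=(1 − 19/2481·(0))/(1+19/2481) = 2481/2500 ≈ 0.992400
step 2 [2y] zero: DF = P = 9641/10000 ≈ 0.964100
step 3 [3y] bond c/1=1/25: DF=(265473/250000 − 1/25·(0.992400+0.964100))/(1+1/25) = 4729/5000 ≈ 0.945800
step 4 [4y] zero: DF = P = 1847/2000 ≈ 0.923500
step 5 [5y] swap r/1=544/23585: DF=(1 − 544/23585·(0.992400+0.964100+0.945800+0.923500))/(1+544/23585) = 557/625 ≈ 0.891200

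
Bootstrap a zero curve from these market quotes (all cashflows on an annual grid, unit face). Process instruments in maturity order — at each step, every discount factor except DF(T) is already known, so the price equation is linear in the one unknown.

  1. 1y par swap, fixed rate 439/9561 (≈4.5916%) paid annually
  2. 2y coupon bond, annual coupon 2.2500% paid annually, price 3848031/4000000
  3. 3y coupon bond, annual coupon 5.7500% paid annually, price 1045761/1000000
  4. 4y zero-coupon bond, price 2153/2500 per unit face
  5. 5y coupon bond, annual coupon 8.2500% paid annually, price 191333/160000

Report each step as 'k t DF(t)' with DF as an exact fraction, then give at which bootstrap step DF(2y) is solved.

1 1 9561/10000
2 2 4599/5000
3 3 8869/10000
4 4 2153/2500
5 5 1657/2000
DF(2y) is solved at step 2

step 1 [1y] swap r/1=439/9561: DF=(1 − 439/9561·(0))/(1+439/9561) = 9561/10000 ≈ 0.956100
step 2 [2y] bond c/1=9/400: DF=(3848031/4000000 − 9/400·(0.956100))/(1+9/400) = 4599/5000 ≈ 0.919800
step 3 [3y] bond c/1=23/400: DF=(1045761/1000000 − 23/400·(0.956100+0.919800))/(1+23/400) = 8869/10000 ≈ 0.886900
step 4 [4y] zero: DF = P = 2153/2500 ≈ 0.861200
step 5 [5y] bond c/1=33/400: DF=(191333/160000 − 33/400·(0.956100+0.919800+0.886900+0.861200))/(1+33/400) = 1657/2000 ≈ 0.828500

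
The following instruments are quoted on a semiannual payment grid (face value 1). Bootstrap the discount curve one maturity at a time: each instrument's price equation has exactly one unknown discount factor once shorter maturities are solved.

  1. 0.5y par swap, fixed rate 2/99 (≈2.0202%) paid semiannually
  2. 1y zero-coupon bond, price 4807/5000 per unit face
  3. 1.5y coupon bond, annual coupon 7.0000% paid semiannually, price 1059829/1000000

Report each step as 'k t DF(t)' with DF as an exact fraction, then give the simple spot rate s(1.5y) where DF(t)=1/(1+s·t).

1 1/2 99/100
2 1 4807/5000
3 3/2 479/500
s(1.5y) = (1/(479/500) − 1)/(3/2) = 14/479 ≈ 2.9228%

step 1 [0.5y] swap r/2=1/99: DF=(1 − 1/99·(0))/(1+1/99) = 99/100 ≈ 0.990000
step 2 [1y] zero: DF = P = 4807/5000 ≈ 0.961400
step 3 [1.5y] bond c/2=7/200: DF=(1059829/1000000 − 7/200·(0.990000+0.961400))/(1+7/200) = 479/500 ≈ 0.958000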